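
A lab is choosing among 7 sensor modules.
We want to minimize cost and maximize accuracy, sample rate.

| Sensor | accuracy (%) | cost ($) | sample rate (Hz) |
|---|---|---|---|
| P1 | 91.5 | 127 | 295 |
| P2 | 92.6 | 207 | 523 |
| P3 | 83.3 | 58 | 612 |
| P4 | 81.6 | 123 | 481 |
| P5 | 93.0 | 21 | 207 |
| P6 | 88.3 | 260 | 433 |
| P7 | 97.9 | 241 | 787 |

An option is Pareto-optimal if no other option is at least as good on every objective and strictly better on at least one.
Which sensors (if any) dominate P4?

P3: accuracy 83.3≥81.6, cost 58≤123, sample rate 612≥481 — dominates P4.
Others (P1, P2, P5, P6, P7) are each worse than P4 on at least one objective.

P3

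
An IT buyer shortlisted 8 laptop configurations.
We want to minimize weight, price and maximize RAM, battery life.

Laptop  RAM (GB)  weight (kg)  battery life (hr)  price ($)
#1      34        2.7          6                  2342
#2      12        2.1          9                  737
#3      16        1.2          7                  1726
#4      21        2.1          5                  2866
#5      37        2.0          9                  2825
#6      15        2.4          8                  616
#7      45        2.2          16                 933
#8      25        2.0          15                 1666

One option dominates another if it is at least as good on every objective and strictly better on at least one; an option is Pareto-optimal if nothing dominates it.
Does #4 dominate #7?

#4 vs #7: #4 is worse on RAM (21 vs 45), so it does not dominate #7.

No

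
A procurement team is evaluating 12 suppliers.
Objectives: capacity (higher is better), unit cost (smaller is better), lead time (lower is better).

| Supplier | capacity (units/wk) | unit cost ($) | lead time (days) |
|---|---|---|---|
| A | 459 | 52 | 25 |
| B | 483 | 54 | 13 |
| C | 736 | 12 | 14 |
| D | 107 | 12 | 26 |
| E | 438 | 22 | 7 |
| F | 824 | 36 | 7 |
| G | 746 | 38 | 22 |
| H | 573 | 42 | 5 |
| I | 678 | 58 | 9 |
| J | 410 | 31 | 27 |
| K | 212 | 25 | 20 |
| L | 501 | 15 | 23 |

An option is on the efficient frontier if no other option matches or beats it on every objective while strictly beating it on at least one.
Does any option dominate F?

A: worse on capacity (459 vs 824).
B: worse on capacity (483 vs 824).
C: worse on capacity (736 vs 824).
D: worse on capacity (107 vs 824).
E: worse on capacity (438 vs 824).
G: worse on capacity (746 vs 824).
H: worse on capacity (573 vs 824).
I: worse on capacity (678 vs 824).
J: worse on capacity (410 vs 824).
K: worse on capacity (212 vs 824).
L: worse on capacity (501 vs 824).
No option is at least as good as F on every objective and strictly better on one.

No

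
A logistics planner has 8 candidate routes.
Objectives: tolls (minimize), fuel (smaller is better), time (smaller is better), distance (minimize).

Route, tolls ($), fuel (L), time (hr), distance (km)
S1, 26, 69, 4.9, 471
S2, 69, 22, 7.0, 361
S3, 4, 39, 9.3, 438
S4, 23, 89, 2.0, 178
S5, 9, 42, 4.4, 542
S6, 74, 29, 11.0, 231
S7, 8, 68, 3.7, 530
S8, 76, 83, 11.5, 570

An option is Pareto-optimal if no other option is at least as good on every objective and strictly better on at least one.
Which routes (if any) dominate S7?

none

S1: worse on tolls (26 vs 8).
S2: worse on tolls (69 vs 8).
S3: worse on time (9.3 vs 3.7).
S4: worse on tolls (23 vs 8).
S5: worse on tolls (9 vs 8).
S6: worse on tolls (74 vs 8).
S8: worse on tolls (76 vs 8).
No option dominates S7.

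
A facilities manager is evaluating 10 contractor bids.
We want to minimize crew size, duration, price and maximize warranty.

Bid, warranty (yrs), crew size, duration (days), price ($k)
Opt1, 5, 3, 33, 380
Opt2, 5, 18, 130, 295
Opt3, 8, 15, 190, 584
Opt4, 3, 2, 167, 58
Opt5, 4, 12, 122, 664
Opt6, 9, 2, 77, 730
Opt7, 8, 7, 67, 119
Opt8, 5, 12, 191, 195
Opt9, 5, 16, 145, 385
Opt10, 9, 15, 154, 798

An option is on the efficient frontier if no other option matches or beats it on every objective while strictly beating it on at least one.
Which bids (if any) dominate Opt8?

Opt7

Opt7: warranty 8≥5, crew size 7≤12, duration 67≤191, price 119≤195 — dominates Opt8.
Others (Opt1, Opt2, Opt3, Opt4, Opt5, Opt6, Opt9, Opt10) are each worse than Opt8 on at least one objective.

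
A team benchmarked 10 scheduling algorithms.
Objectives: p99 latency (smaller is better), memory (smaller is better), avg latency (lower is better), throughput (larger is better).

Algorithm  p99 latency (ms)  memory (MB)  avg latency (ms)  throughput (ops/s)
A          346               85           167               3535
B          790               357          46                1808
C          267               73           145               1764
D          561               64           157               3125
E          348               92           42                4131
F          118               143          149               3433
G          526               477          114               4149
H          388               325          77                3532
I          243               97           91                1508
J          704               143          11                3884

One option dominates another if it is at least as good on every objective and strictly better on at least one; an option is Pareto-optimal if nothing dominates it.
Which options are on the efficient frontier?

A, C, D, E, F, G, I, J

A: not dominated.
B: dominated by E (p99 latency 348≤790, memory 92≤357, avg latency 42≤46, throughput 4131≥1808).
C: not dominated.
D: not dominated (best memory).
E: not dominated.
F: not dominated (best p99 latency).
G: not dominated (best throughput).
H: dominated by E (p99 latency 348≤388, memory 92≤325, avg latency 42≤77, throughput 4131≥3532).
I: not dominated.
J: not dominated (best avg latency).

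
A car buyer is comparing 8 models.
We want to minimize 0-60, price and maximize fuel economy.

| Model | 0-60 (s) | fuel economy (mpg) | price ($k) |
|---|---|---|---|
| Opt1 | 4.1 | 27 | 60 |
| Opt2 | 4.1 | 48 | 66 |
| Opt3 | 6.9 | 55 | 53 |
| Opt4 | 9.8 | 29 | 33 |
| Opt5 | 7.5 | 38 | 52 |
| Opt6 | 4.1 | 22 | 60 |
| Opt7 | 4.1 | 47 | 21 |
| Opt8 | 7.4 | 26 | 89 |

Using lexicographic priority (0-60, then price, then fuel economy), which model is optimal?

Opt7

First minimize 0-60: best is 4.1, kept {Opt1, Opt2, Opt6, Opt7}.
Then minimize price: best is 21, kept {Opt7}.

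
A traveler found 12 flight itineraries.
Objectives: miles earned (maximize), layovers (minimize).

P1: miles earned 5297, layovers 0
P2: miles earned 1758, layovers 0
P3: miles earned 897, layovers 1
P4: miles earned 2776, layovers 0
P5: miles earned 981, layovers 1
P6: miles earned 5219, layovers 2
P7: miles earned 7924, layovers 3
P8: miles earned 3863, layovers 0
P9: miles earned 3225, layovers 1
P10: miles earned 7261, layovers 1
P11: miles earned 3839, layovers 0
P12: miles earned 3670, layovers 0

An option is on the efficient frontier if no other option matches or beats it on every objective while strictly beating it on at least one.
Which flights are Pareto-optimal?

P1: not dominated.
P2: dominated by P1 (miles earned 5297≥1758, layovers 0≤0).
P3: dominated by P1 (miles earned 5297≥897, layovers 0≤1).
P4: dominated by P1 (miles earned 5297≥2776, layovers 0≤0).
P5: dominated by P1 (miles earned 5297≥981, layovers 0≤1).
P6: dominated by P1 (miles earned 5297≥5219, layovers 0≤2).
P7: not dominated (best miles earned).
P8: dominated by P1 (miles earned 5297≥3863, layovers 0≤0).
P9: dominated by P1 (miles earned 5297≥3225, layovers 0≤1).
P10: not dominated.
P11: dominated by P1 (miles earned 5297≥3839, layovers 0≤0).
P12: dominated by P1 (miles earned 5297≥3670, layovers 0≤0).

P1, P7, P10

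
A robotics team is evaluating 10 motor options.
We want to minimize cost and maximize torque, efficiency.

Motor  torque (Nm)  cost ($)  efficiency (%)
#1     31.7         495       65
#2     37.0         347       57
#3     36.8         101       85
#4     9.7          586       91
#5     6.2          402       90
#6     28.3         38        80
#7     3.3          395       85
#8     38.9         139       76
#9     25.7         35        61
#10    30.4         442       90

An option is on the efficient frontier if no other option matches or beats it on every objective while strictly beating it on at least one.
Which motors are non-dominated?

#3, #4, #5, #6, #8, #9, #10

#1: dominated by #3 (torque 36.8≥31.7, cost 101≤495, efficiency 85≥65).
#2: dominated by #8 (torque 38.9≥37.0, cost 139≤347, efficiency 76≥57).
#3: not dominated.
#4: not dominated (best efficiency).
#5: not dominated.
#6: not dominated.
#7: dominated by #3 (torque 36.8≥3.3, cost 101≤395, efficiency 85≥85).
#8: not dominated (best torque).
#9: not dominated (best cost).
#10: not dominated.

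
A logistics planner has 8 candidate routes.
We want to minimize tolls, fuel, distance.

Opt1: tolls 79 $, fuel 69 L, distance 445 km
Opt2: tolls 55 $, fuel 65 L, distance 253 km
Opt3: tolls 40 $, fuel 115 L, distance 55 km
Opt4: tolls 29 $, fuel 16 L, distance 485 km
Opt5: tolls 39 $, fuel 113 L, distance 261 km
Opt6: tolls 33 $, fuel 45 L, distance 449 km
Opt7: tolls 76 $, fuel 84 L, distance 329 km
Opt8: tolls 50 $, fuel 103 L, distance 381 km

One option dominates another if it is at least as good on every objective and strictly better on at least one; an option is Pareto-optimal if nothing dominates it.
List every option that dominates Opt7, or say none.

Opt2

Opt2: tolls 55≤76, fuel 65≤84, distance 253≤329 — dominates Opt7.
Others (Opt1, Opt3, Opt4, Opt5, Opt6, Opt8) are each worse than Opt7 on at least one objective.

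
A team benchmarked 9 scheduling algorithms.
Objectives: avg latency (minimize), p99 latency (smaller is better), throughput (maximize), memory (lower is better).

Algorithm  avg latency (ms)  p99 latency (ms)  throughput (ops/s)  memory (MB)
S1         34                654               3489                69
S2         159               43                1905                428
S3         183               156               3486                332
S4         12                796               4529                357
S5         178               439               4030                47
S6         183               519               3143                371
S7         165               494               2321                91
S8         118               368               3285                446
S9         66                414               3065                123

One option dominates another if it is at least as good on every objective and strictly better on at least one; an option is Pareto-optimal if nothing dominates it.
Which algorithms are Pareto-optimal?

S1, S2, S3, S4, S5, S7, S8, S9

S1: not dominated.
S2: not dominated (best p99 latency).
S3: not dominated.
S4: not dominated (best avg latency).
S5: not dominated (best memory).
S6: dominated by S3 (avg latency 183≤183, p99 latency 156≤519, throughput 3486≥3143, memory 332≤371).
S7: not dominated.
S8: not dominated.
S9: not dominated.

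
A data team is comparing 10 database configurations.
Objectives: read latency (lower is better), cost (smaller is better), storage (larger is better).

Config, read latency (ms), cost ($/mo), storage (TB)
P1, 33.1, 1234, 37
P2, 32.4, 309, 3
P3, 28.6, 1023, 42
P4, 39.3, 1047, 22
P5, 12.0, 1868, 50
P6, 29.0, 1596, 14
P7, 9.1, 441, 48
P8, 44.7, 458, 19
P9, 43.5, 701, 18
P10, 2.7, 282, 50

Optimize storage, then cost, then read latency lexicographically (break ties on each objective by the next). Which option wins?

First maximize storage: best is 50, kept {P5, P10}.
Then minimize cost: best is 282, kept {P10}.

P10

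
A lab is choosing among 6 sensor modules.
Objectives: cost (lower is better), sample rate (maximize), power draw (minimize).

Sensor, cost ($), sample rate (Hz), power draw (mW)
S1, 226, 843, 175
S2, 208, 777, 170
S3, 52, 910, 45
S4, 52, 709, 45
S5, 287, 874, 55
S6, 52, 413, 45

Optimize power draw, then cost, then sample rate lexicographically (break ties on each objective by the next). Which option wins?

S3

First minimize power draw: best is 45, kept {S3, S4, S6}.
Then minimize cost: best is 52, kept {S3, S4, S6}.
Then maximize sample rate: best is 910, kept {S3}.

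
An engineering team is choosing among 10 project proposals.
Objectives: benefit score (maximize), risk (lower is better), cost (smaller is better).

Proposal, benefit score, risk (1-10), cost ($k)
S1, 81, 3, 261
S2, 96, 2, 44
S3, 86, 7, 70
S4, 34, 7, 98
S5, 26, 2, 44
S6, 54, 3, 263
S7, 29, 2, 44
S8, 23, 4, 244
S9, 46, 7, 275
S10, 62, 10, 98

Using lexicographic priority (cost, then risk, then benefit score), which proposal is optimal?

S2

First minimize cost: best is 44, kept {S2, S5, S7}.
Then minimize risk: best is 2, kept {S2, S5, S7}.
Then maximize benefit score: best is 96, kept {S2}.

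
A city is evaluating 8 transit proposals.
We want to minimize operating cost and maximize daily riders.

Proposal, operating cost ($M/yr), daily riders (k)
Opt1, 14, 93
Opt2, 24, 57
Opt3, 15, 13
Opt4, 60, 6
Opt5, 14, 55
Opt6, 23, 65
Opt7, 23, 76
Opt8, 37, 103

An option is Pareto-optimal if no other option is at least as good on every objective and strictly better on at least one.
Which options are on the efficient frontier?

Opt1: not dominated.
Opt2: dominated by Opt1 (operating cost 14≤24, daily riders 93≥57).
Opt3: dominated by Opt1 (operating cost 14≤15, daily riders 93≥13).
Opt4: dominated by Opt1 (operating cost 14≤60, daily riders 93≥6).
Opt5: dominated by Opt1 (operating cost 14≤14, daily riders 93≥55).
Opt6: dominated by Opt1 (operating cost 14≤23, daily riders 93≥65).
Opt7: dominated by Opt1 (operating cost 14≤23, daily riders 93≥76).
Opt8: not dominated (best daily riders).

Opt1, Opt8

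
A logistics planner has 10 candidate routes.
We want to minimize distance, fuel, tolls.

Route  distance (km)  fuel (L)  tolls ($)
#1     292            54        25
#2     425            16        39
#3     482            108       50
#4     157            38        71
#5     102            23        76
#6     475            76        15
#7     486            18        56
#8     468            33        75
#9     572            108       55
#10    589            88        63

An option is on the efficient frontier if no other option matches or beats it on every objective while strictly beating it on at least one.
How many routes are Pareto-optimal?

5

#1: not dominated.
#2: not dominated (best fuel).
#3: dominated by #1 (distance 292≤482, fuel 54≤108, tolls 25≤50).
#4: not dominated.
#5: not dominated (best distance).
#6: not dominated (best tolls).
#7: dominated by #2 (distance 425≤486, fuel 16≤18, tolls 39≤56).
#8: dominated by #2 (distance 425≤468, fuel 16≤33, tolls 39≤75).
#9: dominated by #1 (distance 292≤572, fuel 54≤108, tolls 25≤55).
#10: dominated by #1 (distance 292≤589, fuel 54≤88, tolls 25≤63).
Pareto-optimal: #1, #2, #4, #5, #6 → 5.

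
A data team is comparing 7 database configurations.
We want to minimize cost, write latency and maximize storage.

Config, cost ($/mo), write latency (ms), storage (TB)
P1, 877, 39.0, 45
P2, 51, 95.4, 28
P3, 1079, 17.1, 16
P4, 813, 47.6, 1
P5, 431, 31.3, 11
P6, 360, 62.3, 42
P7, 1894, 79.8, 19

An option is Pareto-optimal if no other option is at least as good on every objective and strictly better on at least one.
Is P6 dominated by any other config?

No

P1: worse on cost (877 vs 360).
P2: worse on write latency (95.4 vs 62.3).
P3: worse on cost (1079 vs 360).
P4: worse on cost (813 vs 360).
P5: worse on cost (431 vs 360).
P7: worse on cost (1894 vs 360).
No option is at least as good as P6 on every objective and strictly better on one.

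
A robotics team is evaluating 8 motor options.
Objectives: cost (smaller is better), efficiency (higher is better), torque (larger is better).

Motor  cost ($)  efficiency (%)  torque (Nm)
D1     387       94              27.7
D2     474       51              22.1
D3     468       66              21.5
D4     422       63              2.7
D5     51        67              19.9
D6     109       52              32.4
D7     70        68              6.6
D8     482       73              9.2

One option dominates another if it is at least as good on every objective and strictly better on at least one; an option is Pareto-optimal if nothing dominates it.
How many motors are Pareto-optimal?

4

D1: not dominated (best efficiency).
D2: dominated by D1 (cost 387≤474, efficiency 94≥51, torque 27.7≥22.1).
D3: dominated by D1 (cost 387≤468, efficiency 94≥66, torque 27.7≥21.5).
D4: dominated by D1 (cost 387≤422, efficiency 94≥63, torque 27.7≥2.7).
D5: not dominated (best cost).
D6: not dominated (best torque).
D7: not dominated.
D8: dominated by D1 (cost 387≤482, efficiency 94≥73, torque 27.7≥9.2).
Pareto-optimal: D1, D5, D6, D7 → 4.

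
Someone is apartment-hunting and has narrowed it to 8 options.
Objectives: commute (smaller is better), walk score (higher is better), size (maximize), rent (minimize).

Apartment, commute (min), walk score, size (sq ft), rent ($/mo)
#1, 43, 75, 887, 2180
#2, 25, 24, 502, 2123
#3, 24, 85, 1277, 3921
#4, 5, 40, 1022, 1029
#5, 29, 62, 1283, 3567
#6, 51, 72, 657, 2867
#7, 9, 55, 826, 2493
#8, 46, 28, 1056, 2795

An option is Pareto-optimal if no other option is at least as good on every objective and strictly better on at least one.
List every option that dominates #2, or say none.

#4

#4: commute 5≤25, walk score 40≥24, size 1022≥502, rent 1029≤2123 — dominates #2.
Others (#1, #3, #5, #6, #7, #8) are each worse than #2 on at least one objective.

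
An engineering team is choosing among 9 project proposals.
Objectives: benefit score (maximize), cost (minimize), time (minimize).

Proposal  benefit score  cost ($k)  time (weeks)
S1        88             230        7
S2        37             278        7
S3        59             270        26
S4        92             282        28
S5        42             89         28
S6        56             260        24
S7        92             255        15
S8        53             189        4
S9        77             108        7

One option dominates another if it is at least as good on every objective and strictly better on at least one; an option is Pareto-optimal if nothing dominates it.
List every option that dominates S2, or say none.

S1: benefit score 88≥37, cost 230≤278, time 7≤7 — dominates S2.
S8: benefit score 53≥37, cost 189≤278, time 4≤7 — dominates S2.
S9: benefit score 77≥37, cost 108≤278, time 7≤7 — dominates S2.
Others (S3, S4, S5, S6, S7) are each worse than S2 on at least one objective.

S1, S8, S9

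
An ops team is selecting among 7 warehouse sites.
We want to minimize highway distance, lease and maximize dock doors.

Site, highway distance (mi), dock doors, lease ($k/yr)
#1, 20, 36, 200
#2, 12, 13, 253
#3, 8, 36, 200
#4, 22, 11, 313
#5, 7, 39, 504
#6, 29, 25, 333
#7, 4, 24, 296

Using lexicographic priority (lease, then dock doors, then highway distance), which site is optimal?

#3

First minimize lease: best is 200, kept {#1, #3}.
Then maximize dock doors: best is 36, kept {#1, #3}.
Then minimize highway distance: best is 8, kept {#3}.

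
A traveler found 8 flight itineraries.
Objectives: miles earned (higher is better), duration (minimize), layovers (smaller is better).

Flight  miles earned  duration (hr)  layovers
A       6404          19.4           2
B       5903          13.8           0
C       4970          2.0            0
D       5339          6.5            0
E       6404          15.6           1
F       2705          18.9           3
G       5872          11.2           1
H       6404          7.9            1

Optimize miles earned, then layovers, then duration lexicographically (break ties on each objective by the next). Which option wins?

First maximize miles earned: best is 6404, kept {A, E, H}.
Then minimize layovers: best is 1, kept {E, H}.
Then minimize duration: best is 7.9, kept {H}.

H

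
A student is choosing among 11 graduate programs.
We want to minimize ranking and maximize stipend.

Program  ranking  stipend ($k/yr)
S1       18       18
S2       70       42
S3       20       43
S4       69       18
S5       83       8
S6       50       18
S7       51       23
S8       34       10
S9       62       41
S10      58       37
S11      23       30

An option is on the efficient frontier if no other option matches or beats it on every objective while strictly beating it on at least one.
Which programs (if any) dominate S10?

S3: ranking 20≤58, stipend 43≥37 — dominates S10.
Others (S1, S2, S4, S5, S6, S7, S8, S9, S11) are each worse than S10 on at least one objective.

S3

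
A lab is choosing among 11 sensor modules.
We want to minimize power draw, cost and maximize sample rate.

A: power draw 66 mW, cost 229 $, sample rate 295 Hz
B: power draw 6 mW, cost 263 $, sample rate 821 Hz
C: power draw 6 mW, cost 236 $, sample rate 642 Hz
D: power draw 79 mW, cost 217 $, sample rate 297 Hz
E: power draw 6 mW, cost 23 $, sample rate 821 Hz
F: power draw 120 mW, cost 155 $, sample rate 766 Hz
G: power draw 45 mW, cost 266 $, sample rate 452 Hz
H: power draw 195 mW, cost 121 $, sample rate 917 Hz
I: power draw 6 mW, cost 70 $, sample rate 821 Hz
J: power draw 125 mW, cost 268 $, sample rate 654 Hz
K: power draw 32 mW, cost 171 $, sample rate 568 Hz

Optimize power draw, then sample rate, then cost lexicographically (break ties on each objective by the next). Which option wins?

First minimize power draw: best is 6, kept {B, C, E, I}.
Then maximize sample rate: best is 821, kept {B, E, I}.
Then minimize cost: best is 23, kept {E}.

E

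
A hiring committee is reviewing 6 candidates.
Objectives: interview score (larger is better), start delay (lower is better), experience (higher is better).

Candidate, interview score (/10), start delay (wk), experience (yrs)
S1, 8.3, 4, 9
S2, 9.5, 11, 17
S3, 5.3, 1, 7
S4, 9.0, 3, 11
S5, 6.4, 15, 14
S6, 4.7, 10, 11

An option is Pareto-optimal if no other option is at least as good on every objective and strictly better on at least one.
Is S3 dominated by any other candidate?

No

S1: worse on start delay (4 vs 1).
S2: worse on start delay (11 vs 1).
S4: worse on start delay (3 vs 1).
S5: worse on start delay (15 vs 1).
S6: worse on interview score (4.7 vs 5.3).
No option is at least as good as S3 on every objective and strictly better on one.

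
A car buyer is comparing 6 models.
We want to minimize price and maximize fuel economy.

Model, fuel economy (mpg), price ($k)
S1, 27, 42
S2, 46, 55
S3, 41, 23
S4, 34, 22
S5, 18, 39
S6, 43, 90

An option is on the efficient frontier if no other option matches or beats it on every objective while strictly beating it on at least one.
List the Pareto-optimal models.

S2, S3, S4

S1: dominated by S3 (fuel economy 41≥27, price 23≤42).
S2: not dominated (best fuel economy).
S3: not dominated.
S4: not dominated (best price).
S5: dominated by S3 (fuel economy 41≥18, price 23≤39).
S6: dominated by S2 (fuel economy 46≥43, price 55≤90).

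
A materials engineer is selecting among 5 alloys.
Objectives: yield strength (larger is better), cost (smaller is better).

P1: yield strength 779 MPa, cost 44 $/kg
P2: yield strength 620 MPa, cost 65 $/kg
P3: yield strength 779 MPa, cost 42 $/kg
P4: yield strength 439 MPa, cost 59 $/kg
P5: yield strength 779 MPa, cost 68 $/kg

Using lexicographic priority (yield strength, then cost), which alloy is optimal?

First maximize yield strength: best is 779, kept {P1, P3, P5}.
Then minimize cost: best is 42, kept {P3}.

P3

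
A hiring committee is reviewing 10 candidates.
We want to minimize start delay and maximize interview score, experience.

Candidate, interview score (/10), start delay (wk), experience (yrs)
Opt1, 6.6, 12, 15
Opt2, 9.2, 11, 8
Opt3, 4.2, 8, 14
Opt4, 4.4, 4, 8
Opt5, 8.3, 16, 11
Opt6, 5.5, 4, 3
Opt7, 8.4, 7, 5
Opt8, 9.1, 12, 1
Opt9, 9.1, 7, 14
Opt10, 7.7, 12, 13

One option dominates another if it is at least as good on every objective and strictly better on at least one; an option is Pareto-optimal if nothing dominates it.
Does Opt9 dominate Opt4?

No

Opt9 vs Opt4: Opt9 is worse on start delay (7 vs 4), so it does not dominate Opt4.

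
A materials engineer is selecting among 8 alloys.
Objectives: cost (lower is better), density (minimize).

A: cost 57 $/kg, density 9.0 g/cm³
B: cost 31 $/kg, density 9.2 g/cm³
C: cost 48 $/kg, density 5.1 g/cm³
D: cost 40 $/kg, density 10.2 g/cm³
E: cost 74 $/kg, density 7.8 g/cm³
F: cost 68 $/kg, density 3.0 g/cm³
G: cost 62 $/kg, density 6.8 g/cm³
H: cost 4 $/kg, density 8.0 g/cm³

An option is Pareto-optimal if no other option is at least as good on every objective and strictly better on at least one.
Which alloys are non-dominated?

C, F, H

A: dominated by C (cost 48≤57, density 5.1≤9.0).
B: dominated by H (cost 4≤31, density 8.0≤9.2).
C: not dominated.
D: dominated by B (cost 31≤40, density 9.2≤10.2).
E: dominated by C (cost 48≤74, density 5.1≤7.8).
F: not dominated (best density).
G: dominated by C (cost 48≤62, density 5.1≤6.8).
H: not dominated (best cost).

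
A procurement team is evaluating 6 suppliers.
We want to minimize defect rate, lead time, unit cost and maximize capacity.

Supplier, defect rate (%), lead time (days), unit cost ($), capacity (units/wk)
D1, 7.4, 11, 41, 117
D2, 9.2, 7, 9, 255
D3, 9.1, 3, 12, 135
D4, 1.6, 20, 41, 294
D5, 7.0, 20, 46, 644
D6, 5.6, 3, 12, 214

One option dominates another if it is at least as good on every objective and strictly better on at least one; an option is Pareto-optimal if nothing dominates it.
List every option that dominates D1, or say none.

D6: defect rate 5.6≤7.4, lead time 3≤11, unit cost 12≤41, capacity 214≥117 — dominates D1.
Others (D2, D3, D4, D5) are each worse than D1 on at least one objective.

D6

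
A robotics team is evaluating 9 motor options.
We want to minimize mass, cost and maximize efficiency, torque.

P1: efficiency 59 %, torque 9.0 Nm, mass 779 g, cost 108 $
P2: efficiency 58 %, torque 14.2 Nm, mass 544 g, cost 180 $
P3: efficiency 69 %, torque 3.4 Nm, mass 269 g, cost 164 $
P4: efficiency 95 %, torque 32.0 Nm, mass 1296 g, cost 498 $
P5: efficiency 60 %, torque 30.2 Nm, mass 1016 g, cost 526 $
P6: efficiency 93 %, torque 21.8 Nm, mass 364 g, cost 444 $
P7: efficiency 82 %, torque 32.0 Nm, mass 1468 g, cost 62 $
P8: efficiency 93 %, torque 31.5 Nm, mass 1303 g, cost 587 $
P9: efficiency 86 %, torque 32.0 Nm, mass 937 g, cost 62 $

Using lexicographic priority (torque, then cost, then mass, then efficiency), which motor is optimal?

P9

First maximize torque: best is 32.0, kept {P4, P7, P9}.
Then minimize cost: best is 62, kept {P7, P9}.
Then minimize mass: best is 937, kept {P9}.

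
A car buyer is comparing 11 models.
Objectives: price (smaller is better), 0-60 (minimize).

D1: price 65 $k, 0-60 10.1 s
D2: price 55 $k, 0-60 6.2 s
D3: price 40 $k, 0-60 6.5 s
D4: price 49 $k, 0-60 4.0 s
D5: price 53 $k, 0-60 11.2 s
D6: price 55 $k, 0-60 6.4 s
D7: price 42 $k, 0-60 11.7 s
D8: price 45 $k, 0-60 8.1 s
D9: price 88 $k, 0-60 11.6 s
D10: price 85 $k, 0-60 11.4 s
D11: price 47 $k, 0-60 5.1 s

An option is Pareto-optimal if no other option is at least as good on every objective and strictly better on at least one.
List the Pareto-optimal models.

D3, D4, D11

D1: dominated by D2 (price 55≤65, 0-60 6.2≤10.1).
D2: dominated by D4 (price 49≤55, 0-60 4.0≤6.2).
D3: not dominated (best price).
D4: not dominated (best 0-60).
D5: dominated by D3 (price 40≤53, 0-60 6.5≤11.2).
D6: dominated by D2 (price 55≤55, 0-60 6.2≤6.4).
D7: dominated by D3 (price 40≤42, 0-60 6.5≤11.7).
D8: dominated by D3 (price 40≤45, 0-60 6.5≤8.1).
D9: dominated by D1 (price 65≤88, 0-60 10.1≤11.6).
D10: dominated by D1 (price 65≤85, 0-60 10.1≤11.4).
D11: not dominated.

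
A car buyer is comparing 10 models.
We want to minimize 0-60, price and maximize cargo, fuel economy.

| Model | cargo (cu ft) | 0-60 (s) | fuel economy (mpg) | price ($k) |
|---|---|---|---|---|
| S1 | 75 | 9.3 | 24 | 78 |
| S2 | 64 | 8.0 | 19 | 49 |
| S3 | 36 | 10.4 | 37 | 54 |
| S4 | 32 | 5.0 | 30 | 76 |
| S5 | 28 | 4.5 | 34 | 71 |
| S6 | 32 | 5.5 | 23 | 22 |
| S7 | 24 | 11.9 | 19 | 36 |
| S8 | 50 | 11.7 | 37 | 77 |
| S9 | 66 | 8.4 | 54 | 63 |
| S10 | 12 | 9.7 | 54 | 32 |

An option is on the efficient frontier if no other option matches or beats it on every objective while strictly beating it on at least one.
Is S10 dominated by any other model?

S1: worse on fuel economy (24 vs 54).
S2: worse on fuel economy (19 vs 54).
S3: worse on 0-60 (10.4 vs 9.7).
S4: worse on fuel economy (30 vs 54).
S5: worse on fuel economy (34 vs 54).
S6: worse on fuel economy (23 vs 54).
S7: worse on 0-60 (11.9 vs 9.7).
S8: worse on 0-60 (11.7 vs 9.7).
S9: worse on price (63 vs 32).
No option is at least as good as S10 on every objective and strictly better on one.

No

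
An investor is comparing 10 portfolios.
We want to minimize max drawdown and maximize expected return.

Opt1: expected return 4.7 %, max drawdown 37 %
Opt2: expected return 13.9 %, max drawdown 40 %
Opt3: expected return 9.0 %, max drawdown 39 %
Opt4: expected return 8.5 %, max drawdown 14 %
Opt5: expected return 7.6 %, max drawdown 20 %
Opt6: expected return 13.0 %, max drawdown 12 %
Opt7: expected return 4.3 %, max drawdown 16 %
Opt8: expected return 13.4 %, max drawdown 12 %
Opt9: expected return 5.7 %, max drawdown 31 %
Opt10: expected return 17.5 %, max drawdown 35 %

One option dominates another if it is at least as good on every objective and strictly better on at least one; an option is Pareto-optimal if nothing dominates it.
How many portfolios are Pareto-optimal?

2

Opt1: dominated by Opt4 (expected return 8.5≥4.7, max drawdown 14≤37).
Opt2: dominated by Opt10 (expected return 17.5≥13.9, max drawdown 35≤40).
Opt3: dominated by Opt6 (expected return 13.0≥9.0, max drawdown 12≤39).
Opt4: dominated by Opt6 (expected return 13.0≥8.5, max drawdown 12≤14).
Opt5: dominated by Opt4 (expected return 8.5≥7.6, max drawdown 14≤20).
Opt6: dominated by Opt8 (expected return 13.4≥13.0, max drawdown 12≤12).
Opt7: dominated by Opt4 (expected return 8.5≥4.3, max drawdown 14≤16).
Opt8: not dominated.
Opt9: dominated by Opt4 (expected return 8.5≥5.7, max drawdown 14≤31).
Opt10: not dominated (best expected return).
Pareto-optimal: Opt8, Opt10 → 2.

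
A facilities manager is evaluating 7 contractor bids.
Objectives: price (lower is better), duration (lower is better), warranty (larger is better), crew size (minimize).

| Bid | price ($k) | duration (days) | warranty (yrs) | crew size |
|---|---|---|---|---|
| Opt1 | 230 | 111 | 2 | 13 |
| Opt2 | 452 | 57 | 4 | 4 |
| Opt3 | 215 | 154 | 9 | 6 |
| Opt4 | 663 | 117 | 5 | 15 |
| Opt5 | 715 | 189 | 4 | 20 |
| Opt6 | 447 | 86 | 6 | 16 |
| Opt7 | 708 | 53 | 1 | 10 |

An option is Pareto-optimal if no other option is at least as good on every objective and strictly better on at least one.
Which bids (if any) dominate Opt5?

Opt2: price 452≤715, duration 57≤189, warranty 4≥4, crew size 4≤20 — dominates Opt5.
Opt3: price 215≤715, duration 154≤189, warranty 9≥4, crew size 6≤20 — dominates Opt5.
Opt4: price 663≤715, duration 117≤189, warranty 5≥4, crew size 15≤20 — dominates Opt5.
Opt6: price 447≤715, duration 86≤189, warranty 6≥4, crew size 16≤20 — dominates Opt5.
Others (Opt1, Opt7) are each worse than Opt5 on at least one objective.

Opt2, Opt3, Opt4, Opt6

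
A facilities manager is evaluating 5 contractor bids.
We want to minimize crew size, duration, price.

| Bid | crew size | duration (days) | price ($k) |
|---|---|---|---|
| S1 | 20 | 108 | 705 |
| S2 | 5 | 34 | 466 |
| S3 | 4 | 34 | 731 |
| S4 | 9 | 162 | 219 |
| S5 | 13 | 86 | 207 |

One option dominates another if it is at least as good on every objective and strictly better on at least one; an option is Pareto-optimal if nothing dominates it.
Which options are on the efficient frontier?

S1: dominated by S2 (crew size 5≤20, duration 34≤108, price 466≤705).
S2: not dominated.
S3: not dominated (best crew size).
S4: not dominated.
S5: not dominated (best price).

S2, S3, S4, S5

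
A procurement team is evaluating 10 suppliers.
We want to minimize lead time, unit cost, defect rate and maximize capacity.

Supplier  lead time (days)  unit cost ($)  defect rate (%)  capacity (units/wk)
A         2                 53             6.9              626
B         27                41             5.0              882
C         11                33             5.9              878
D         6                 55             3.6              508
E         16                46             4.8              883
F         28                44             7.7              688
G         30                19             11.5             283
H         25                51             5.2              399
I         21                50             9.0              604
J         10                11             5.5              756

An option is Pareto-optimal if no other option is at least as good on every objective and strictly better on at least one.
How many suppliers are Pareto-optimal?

A: not dominated (best lead time).
B: not dominated.
C: not dominated.
D: not dominated (best defect rate).
E: not dominated (best capacity).
F: dominated by B (lead time 27≤28, unit cost 41≤44, defect rate 5.0≤7.7, capacity 882≥688).
G: dominated by J (lead time 10≤30, unit cost 11≤19, defect rate 5.5≤11.5, capacity 756≥283).
H: dominated by E (lead time 16≤25, unit cost 46≤51, defect rate 4.8≤5.2, capacity 883≥399).
I: dominated by C (lead time 11≤21, unit cost 33≤50, defect rate 5.9≤9.0, capacity 878≥604).
J: not dominated (best unit cost).
Pareto-optimal: A, B, C, D, E, J → 6.

6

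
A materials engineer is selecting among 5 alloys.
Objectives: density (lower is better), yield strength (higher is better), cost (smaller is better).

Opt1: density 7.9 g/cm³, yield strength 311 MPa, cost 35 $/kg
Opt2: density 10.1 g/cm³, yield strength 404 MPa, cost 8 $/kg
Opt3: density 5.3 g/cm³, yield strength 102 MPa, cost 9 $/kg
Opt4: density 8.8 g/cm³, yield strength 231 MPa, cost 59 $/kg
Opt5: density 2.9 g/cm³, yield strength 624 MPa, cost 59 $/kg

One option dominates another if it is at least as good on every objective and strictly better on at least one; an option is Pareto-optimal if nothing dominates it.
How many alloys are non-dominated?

Opt1: not dominated.
Opt2: not dominated (best cost).
Opt3: not dominated.
Opt4: dominated by Opt1 (density 7.9≤8.8, yield strength 311≥231, cost 35≤59).
Opt5: not dominated (best density).
Pareto-optimal: Opt1, Opt2, Opt3, Opt5 → 4.

4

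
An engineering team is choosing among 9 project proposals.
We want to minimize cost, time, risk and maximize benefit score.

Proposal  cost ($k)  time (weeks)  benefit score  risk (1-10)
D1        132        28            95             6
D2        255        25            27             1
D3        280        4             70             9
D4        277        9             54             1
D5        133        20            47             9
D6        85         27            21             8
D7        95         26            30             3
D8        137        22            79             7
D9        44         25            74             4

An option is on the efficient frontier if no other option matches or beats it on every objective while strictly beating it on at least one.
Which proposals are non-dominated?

D1: not dominated (best benefit score).
D2: not dominated.
D3: not dominated (best time).
D4: not dominated.
D5: not dominated.
D6: dominated by D9 (cost 44≤85, time 25≤27, benefit score 74≥21, risk 4≤8).
D7: not dominated.
D8: not dominated.
D9: not dominated (best cost).

D1, D2, D3, D4, D5, D7, D8, D9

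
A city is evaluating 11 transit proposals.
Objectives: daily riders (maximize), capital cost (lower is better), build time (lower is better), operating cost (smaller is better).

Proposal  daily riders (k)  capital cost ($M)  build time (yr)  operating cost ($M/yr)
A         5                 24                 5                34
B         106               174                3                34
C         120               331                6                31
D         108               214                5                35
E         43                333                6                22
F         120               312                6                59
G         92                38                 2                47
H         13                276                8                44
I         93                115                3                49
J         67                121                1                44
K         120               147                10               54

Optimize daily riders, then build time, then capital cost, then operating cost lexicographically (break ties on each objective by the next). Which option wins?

First maximize daily riders: best is 120, kept {C, F, K}.
Then minimize build time: best is 6, kept {C, F}.
Then minimize capital cost: best is 312, kept {F}.

F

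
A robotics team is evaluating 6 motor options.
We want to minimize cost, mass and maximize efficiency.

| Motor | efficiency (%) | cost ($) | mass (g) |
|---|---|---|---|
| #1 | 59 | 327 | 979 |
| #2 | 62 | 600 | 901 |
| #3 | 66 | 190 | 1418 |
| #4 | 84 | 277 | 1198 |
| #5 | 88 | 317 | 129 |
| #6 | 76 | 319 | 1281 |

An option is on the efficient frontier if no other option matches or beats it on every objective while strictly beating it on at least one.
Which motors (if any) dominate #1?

#5: efficiency 88≥59, cost 317≤327, mass 129≤979 — dominates #1.
Others (#2, #3, #4, #6) are each worse than #1 on at least one objective.

#5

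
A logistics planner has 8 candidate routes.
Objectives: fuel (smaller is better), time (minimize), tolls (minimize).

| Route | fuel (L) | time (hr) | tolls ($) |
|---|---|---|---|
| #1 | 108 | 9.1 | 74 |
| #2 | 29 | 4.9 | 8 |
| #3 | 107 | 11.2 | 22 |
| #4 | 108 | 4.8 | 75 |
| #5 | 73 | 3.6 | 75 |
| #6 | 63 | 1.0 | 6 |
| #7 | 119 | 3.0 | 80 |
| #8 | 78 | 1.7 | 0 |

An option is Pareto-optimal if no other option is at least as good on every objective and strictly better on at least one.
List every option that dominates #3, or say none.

#2, #6, #8

#2: fuel 29≤107, time 4.9≤11.2, tolls 8≤22 — dominates #3.
#6: fuel 63≤107, time 1.0≤11.2, tolls 6≤22 — dominates #3.
#8: fuel 78≤107, time 1.7≤11.2, tolls 0≤22 — dominates #3.
Others (#1, #4, #5, #7) are each worse than #3 on at least one objective.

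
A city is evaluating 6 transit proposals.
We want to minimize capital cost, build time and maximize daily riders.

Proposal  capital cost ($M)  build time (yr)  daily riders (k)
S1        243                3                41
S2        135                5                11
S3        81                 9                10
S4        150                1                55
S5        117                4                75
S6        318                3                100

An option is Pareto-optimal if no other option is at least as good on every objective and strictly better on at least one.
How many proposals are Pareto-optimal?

4

S1: dominated by S4 (capital cost 150≤243, build time 1≤3, daily riders 55≥41).
S2: dominated by S5 (capital cost 117≤135, build time 4≤5, daily riders 75≥11).
S3: not dominated (best capital cost).
S4: not dominated (best build time).
S5: not dominated.
S6: not dominated (best daily riders).
Pareto-optimal: S3, S4, S5, S6 → 4.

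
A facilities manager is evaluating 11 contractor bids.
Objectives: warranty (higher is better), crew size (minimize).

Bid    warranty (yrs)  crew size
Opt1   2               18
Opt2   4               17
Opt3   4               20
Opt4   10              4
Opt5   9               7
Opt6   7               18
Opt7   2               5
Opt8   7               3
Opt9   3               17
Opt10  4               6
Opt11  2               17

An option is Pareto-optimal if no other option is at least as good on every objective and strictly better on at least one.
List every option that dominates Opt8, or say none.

Opt1: worse on warranty (2 vs 7).
Opt2: worse on warranty (4 vs 7).
Opt3: worse on warranty (4 vs 7).
Opt4: worse on crew size (4 vs 3).
Opt5: worse on crew size (7 vs 3).
Opt6: worse on crew size (18 vs 3).
Opt7: worse on warranty (2 vs 7).
Opt9: worse on warranty (3 vs 7).
Opt10: worse on warranty (4 vs 7).
Opt11: worse on warranty (2 vs 7).
No option dominates Opt8.

none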